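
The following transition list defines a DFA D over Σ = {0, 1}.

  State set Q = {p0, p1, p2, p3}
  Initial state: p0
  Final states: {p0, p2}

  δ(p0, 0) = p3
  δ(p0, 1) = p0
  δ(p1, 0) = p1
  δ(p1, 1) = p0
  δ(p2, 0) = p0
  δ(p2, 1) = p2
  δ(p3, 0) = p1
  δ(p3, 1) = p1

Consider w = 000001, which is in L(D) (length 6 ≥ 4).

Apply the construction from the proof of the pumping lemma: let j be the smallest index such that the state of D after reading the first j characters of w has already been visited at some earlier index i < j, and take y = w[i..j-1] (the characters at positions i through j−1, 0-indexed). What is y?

0

State sequence: p0 -0-> p3 -0-> p1 -0-> p1 -0-> p1 -0-> p1 -1-> p0
First repeat at step 3: p1 was already visited.

So i = 2, j = 3, giving x = w[0:2] = 00, y = w[2:3] = 0, z = w[3:6] = 001.
Check: |xy| = 3 ≤ 4 and |y| = 1 ≥ 1. Reading y takes D from p1 back to p1, so every xyⁱz is accepted.
The DFA has 4 states, so the proof of the pumping lemma guarantees a repeated state among the first 4+1 visited; the segment between the two visits is the pumpable y.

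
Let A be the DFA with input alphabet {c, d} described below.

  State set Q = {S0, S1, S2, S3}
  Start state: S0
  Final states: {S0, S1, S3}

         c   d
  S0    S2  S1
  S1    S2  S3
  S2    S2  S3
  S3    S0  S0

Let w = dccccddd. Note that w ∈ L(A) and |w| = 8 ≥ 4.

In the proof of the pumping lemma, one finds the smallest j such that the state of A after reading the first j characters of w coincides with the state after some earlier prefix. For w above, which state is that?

S2

State sequence: S0 -d-> S1 -c-> S2 -c-> S2 -c-> S2 -c-> S2 -d-> S3 -d-> S0 -d-> S1
First repeat at step 3: S2 was already visited.

The earliest repeat is at step j = 3: A is in S2, which it already visited at step i = 2.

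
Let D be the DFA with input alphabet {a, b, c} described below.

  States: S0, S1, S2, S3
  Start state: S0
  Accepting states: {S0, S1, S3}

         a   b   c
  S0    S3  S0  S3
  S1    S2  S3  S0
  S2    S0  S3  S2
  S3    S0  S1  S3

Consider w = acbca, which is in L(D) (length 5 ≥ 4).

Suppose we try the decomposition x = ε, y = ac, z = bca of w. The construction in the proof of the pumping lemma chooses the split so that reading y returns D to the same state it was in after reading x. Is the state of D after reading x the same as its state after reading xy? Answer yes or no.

State sequence: S0 -a-> S3 -c-> S3

After x (step 0): S0. After xy (step 2): S3.
They differ (S0 ≠ S3), so y is not a cycle from the state after x; this split is not the one the pumping-lemma construction produces, and pumping y need not keep the string in L(D).

no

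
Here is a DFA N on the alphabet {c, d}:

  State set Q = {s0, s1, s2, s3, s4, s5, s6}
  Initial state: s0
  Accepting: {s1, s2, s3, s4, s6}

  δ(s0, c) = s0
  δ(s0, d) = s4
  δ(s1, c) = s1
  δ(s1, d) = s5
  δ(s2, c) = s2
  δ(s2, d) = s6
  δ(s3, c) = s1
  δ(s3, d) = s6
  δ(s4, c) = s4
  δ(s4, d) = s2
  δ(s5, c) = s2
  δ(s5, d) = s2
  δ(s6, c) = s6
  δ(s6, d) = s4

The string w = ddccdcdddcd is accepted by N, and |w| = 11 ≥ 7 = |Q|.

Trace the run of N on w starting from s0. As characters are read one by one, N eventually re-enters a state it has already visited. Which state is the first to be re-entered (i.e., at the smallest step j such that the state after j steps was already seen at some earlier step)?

s2

State sequence: s0 -d-> s4 -d-> s2 -c-> s2 -c-> s2 -d-> s6 -c-> s6 -d-> s4 -d-> s2 -d-> s6 -c-> s6 -d-> s4
First repeat at step 3: s2 was already visited.

The earliest repeat is at step j = 3: N is in s2, which it already visited at step i = 2.
Pumping length from the standard proof: p = 7 (the number of states). The repeated state found above gives |xy| = j ≤ 7 and |y| = j − i ≥ 1.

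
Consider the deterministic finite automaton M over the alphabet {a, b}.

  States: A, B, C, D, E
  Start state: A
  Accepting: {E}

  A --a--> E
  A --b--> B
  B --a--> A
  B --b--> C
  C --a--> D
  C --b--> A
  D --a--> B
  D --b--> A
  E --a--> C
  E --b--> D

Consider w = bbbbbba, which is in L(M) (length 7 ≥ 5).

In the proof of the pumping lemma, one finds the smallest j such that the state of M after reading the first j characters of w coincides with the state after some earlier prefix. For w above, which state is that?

A

Run of M on w = b b b b b b a:
  step 0: A  (start)
  step 1: B  (read b: A→B)
  step 2: C  (read b: B→C)
  step 3: A  (read b: C→A)   ← first repeat (A seen earlier)
  step 4: B  (read b: A→B)
  step 5: C  (read b: B→C)
  step 6: A  (read b: C→A)
  step 7: E  (read a: A→E)

The earliest repeat is at step j = 3: M is in A, which it already visited at step i = 0.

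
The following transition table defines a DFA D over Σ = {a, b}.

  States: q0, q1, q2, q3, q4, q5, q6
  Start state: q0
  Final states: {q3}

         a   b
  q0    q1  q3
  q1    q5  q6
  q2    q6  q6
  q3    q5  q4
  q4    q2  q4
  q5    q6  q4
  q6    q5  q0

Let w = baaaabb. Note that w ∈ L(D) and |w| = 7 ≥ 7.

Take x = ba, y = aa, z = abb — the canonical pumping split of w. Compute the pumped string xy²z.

xy^2z = ba·aa·aa·abb = baaaaaabb.
Reading y = aa takes D from q5 back to q5, so after x·y·y the machine is still in q5, and z then leads to the accepting state q3. Hence baaaaaabb ∈ L(D).

baaaaaabb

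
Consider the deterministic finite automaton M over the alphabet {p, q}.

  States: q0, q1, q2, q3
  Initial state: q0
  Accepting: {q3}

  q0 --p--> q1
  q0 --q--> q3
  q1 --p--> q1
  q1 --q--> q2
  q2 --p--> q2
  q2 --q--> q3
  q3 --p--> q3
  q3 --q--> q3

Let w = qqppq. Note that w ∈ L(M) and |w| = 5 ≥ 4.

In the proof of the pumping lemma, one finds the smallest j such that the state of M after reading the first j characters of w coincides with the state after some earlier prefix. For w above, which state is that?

State sequence: q0 -q-> q3 -q-> q3 -p-> q3 -p-> q3 -q-> q3
First repeat at step 2: q3 was already visited.

The earliest repeat is at step j = 2: M is in q3, which it already visited at step i = 1.
With |Q| = 4, pigeonhole forces a state repeat no later than step 4; the substring read between the first and second visits to that state can be pumped.

q3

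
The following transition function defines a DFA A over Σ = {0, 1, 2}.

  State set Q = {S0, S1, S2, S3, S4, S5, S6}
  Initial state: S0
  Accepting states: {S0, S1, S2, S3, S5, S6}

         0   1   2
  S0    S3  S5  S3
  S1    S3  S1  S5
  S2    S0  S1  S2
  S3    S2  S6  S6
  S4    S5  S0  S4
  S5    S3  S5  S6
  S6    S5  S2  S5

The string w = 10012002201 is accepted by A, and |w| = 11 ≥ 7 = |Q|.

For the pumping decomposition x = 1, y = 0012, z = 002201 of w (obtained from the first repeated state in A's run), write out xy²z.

xy^2z = 1·0012·0012·002201 = 100120012002201.
Reading y = 0012 takes A from S5 back to S5, so after x·y·y the machine is still in S5, and z then leads to the accepting state S5. Hence 100120012002201 ∈ L(A).

100120012002201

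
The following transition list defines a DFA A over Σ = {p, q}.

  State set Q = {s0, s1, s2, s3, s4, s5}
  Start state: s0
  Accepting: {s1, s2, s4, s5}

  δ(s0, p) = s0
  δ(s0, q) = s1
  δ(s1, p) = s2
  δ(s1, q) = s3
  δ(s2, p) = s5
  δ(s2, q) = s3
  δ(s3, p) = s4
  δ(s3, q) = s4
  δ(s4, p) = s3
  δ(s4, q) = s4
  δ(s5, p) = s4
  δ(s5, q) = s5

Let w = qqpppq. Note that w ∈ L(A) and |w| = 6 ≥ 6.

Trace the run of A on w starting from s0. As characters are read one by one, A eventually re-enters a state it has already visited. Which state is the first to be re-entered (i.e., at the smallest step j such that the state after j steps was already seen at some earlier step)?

State sequence: s0 -q-> s1 -q-> s3 -p-> s4 -p-> s3 -p-> s4 -q-> s4
First repeat at step 4: s3 was already visited.

The earliest repeat is at step j = 4: A is in s3, which it already visited at step i = 2.
With |Q| = 6, pigeonhole forces a state repeat no later than step 6; the substring read between the first and second visits to that state can be pumped.

s3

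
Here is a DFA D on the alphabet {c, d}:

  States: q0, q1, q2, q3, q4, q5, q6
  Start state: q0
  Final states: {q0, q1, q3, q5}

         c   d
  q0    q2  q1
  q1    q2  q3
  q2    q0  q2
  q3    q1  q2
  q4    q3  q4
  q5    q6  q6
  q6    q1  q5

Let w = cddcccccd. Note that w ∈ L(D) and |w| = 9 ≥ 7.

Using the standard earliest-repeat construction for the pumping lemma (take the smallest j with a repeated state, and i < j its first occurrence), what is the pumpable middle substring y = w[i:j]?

Run of D on w = c d d c c c c c d:
  step 0: q0  (start)
  step 1: q2  (read c: q0→q2)
  step 2: q2  (read d: q2→q2)   ← first repeat (q2 seen earlier)
  step 3: q2  (read d: q2→q2)
  step 4: q0  (read c: q2→q0)
  step 5: q2  (read c: q0→q2)
  step 6: q0  (read c: q2→q0)
  step 7: q2  (read c: q0→q2)
  step 8: q0  (read c: q2→q0)
  step 9: q1  (read d: q0→q1)

So i = 1, j = 2, giving x = w[0:1] = c, y = w[1:2] = d, z = w[2:9] = dcccccd.
Check: |xy| = 2 ≤ 7 and |y| = 1 ≥ 1. Reading y takes D from q2 back to q2, so every xyⁱz is accepted.
The DFA has 7 states, so the proof of the pumping lemma guarantees a repeated state among the first 7+1 visited; the segment between the two visits is the pumpable y.

d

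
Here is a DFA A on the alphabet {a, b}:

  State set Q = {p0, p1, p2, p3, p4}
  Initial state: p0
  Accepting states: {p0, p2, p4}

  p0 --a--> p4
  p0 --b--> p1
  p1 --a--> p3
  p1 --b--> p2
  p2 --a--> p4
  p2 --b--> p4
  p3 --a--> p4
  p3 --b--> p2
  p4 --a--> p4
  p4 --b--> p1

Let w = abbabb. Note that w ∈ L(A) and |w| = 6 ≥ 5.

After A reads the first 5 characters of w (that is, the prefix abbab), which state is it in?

State sequence: p0 -a-> p4 -b-> p1 -b-> p2 -a-> p4 -b-> p1

After reading 5 characters, A is in state p1.
(This kind of state-tracing is the core of the pumping-lemma construction: with 5 states, pigeonhole forces a repeat within the first 5 steps.)

p1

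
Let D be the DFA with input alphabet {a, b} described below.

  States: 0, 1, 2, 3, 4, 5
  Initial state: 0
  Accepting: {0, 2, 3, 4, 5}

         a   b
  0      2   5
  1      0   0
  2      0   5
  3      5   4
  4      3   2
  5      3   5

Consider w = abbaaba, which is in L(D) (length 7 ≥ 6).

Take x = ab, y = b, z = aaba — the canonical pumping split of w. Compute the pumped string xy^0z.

abaaba

xy⁰z = xz = ab·aaba = abaaba.
Reading y = b takes D from 5 back to 5, so after x the machine is still in 5, and z then leads to the accepting state 3. Hence abaaba ∈ L(D).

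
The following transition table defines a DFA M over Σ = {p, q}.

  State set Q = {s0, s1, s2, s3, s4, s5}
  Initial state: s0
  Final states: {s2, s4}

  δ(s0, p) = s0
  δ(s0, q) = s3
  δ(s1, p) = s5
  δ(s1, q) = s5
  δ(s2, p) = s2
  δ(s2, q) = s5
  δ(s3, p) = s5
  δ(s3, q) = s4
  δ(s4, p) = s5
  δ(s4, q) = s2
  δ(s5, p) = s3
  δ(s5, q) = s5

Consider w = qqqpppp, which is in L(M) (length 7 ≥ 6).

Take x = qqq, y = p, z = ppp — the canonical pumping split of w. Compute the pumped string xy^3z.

xy^3z = qqq·p·p·p·ppp = qqqpppppp.
Reading y = p takes M from s2 back to s2, so after x·y·y·y the machine is still in s2, and z then leads to the accepting state s2. Hence qqqpppppp ∈ L(M).

qqqpppppp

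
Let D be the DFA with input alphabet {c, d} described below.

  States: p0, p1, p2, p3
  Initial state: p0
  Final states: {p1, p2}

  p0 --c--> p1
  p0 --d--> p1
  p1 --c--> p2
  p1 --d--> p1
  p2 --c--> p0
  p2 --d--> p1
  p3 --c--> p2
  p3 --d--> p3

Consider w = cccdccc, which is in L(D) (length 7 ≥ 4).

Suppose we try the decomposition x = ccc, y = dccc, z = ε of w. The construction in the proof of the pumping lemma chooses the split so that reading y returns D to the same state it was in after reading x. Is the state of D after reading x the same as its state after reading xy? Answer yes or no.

State sequence: p0 -c-> p1 -c-> p2 -c-> p0 -d-> p1 -c-> p2 -c-> p0 -c-> p1

After x (step 3): p0. After xy (step 7): p1.
They differ (p0 ≠ p1), so y is not a cycle from the state after x; this split is not the one the pumping-lemma construction produces, and pumping y need not keep the string in L(D).

no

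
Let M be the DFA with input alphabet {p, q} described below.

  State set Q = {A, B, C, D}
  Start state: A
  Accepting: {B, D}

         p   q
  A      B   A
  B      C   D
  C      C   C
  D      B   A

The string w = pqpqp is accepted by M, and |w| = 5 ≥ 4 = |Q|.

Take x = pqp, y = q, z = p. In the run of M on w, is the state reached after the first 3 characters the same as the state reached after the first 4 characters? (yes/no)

State sequence: A -p-> B -q-> D -p-> B -q-> D

After x (step 3): B. After xy (step 4): D.
They differ (B ≠ D), so y is not a cycle from the state after x; this split is not the one the pumping-lemma construction produces, and pumping y need not keep the string in L(M).

no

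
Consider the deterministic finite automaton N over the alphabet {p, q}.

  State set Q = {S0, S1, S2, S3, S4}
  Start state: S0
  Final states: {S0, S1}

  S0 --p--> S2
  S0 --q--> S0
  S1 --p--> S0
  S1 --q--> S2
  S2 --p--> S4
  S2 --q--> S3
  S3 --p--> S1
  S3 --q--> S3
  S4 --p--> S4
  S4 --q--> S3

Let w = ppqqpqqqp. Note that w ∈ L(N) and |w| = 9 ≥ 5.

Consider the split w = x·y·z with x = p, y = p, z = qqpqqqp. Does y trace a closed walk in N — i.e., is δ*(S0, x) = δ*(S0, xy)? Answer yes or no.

no

State sequence: S0 -p-> S2 -p-> S4

After x (step 1): S2. After xy (step 2): S4.
They differ (S2 ≠ S4), so y is not a cycle from the state after x; this split is not the one the pumping-lemma construction produces, and pumping y need not keep the string in L(N).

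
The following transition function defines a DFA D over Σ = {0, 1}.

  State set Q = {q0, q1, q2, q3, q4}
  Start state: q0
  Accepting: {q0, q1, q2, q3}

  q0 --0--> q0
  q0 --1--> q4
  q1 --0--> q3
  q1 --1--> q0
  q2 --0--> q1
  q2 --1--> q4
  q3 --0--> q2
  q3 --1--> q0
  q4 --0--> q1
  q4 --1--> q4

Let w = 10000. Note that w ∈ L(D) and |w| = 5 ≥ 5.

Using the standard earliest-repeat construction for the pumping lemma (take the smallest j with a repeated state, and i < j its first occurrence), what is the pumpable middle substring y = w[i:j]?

Run of D on w = 1 0 0 0 0:
  step 0: q0  (start)
  step 1: q4  (read 1: q0→q4)
  step 2: q1  (read 0: q4→q1)
  step 3: q3  (read 0: q1→q3)
  step 4: q2  (read 0: q3→q2)
  step 5: q1  (read 0: q2→q1)   ← first repeat (q1 seen earlier)

So i = 2, j = 5, giving x = w[0:2] = 10, y = w[2:5] = 000, z = w[5:5] = ε.
Check: |xy| = 5 ≤ 5 and |y| = 3 ≥ 1. Reading y takes D from q1 back to q1, so every xyⁱz is accepted.
With |Q| = 5, pigeonhole forces a state repeat no later than step 5; the substring read between the first and second visits to that state can be pumped.

000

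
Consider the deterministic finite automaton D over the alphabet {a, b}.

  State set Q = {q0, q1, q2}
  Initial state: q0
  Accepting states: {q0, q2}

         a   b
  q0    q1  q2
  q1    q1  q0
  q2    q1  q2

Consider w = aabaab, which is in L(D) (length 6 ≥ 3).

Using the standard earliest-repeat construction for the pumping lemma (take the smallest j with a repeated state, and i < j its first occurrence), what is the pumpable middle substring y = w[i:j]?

a

Run of D on w = a a b a a b:
  step 0: q0  (start)
  step 1: q1  (read a: q0→q1)
  step 2: q1  (read a: q1→q1)   ← first repeat (q1 seen earlier)
  step 3: q0  (read b: q1→q0)
  step 4: q1  (read a: q0→q1)
  step 5: q1  (read a: q1→q1)
  step 6: q0  (read b: q1→q0)

So i = 1, j = 2, giving x = w[0:1] = a, y = w[1:2] = a, z = w[2:6] = baab.
Check: |xy| = 2 ≤ 3 and |y| = 1 ≥ 1. Reading y takes D from q1 back to q1, so every xyⁱz is accepted.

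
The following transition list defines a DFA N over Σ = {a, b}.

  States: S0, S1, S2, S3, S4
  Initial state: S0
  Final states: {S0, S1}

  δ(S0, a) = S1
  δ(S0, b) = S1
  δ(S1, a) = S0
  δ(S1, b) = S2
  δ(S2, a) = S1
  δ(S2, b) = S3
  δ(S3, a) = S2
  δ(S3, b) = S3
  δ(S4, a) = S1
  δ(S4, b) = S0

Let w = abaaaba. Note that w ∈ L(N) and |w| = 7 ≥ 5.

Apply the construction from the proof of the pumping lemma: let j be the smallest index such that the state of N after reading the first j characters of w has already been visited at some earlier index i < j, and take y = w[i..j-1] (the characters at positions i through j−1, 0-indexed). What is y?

State sequence: S0 -a-> S1 -b-> S2 -a-> S1 -a-> S0 -a-> S1 -b-> S2 -a-> S1
First repeat at step 3: S1 was already visited.

So i = 1, j = 3, giving x = w[0:1] = a, y = w[1:3] = ba, z = w[3:7] = aaba.
Check: |xy| = 3 ≤ 5 and |y| = 2 ≥ 1. Reading y takes N from S1 back to S1, so every xyⁱz is accepted.

ba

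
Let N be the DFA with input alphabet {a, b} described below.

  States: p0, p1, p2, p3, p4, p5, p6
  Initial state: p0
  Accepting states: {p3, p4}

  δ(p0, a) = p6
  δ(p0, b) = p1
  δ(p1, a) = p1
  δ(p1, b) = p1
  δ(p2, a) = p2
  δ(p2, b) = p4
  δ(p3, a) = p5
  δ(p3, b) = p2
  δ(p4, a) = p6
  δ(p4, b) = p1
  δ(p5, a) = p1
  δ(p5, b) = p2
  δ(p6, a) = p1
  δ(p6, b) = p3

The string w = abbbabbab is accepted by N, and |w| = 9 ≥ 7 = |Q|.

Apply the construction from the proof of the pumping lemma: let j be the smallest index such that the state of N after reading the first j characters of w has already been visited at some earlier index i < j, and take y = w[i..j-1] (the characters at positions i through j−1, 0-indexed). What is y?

State sequence: p0 -a-> p6 -b-> p3 -b-> p2 -b-> p4 -a-> p6 -b-> p3 -b-> p2 -a-> p2 -b-> p4
First repeat at step 5: p6 was already visited.

So i = 1, j = 5, giving x = w[0:1] = a, y = w[1:5] = bbba, z = w[5:9] = bbab.
Check: |xy| = 5 ≤ 7 and |y| = 4 ≥ 1. Reading y takes N from p6 back to p6, so every xyⁱz is accepted.

bbba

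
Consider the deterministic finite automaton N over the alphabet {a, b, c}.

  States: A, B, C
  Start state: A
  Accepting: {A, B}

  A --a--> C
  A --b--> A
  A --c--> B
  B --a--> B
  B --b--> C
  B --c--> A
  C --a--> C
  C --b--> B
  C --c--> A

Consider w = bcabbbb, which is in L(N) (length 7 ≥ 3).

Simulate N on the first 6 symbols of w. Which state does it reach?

State sequence: A -b-> A -c-> B -a-> B -b-> C -b-> B -b-> C

After reading 6 characters, N is in state C.
(This kind of state-tracing is the core of the pumping-lemma construction: with 3 states, pigeonhole forces a repeat within the first 3 steps.)

C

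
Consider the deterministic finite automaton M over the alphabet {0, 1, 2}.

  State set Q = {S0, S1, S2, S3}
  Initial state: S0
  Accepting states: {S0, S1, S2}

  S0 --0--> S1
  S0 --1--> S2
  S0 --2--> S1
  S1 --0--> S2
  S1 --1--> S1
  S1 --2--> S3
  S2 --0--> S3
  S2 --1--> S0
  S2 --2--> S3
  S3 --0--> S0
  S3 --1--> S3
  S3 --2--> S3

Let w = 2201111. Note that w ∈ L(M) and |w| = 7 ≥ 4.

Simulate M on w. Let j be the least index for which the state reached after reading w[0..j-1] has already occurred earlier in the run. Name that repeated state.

Run of M on w = 2 2 0 1 1 1 1:
  step 0: S0  (start)
  step 1: S1  (read 2: S0→S1)
  step 2: S3  (read 2: S1→S3)
  step 3: S0  (read 0: S3→S0)   ← first repeat (S0 seen earlier)
  step 4: S2  (read 1: S0→S2)
  step 5: S0  (read 1: S2→S0)
  step 6: S2  (read 1: S0→S2)
  step 7: S0  (read 1: S2→S0)

The earliest repeat is at step j = 3: M is in S0, which it already visited at step i = 0.
With |Q| = 4, pigeonhole forces a state repeat no later than step 4; the substring read between the first and second visits to that state can be pumped.

S0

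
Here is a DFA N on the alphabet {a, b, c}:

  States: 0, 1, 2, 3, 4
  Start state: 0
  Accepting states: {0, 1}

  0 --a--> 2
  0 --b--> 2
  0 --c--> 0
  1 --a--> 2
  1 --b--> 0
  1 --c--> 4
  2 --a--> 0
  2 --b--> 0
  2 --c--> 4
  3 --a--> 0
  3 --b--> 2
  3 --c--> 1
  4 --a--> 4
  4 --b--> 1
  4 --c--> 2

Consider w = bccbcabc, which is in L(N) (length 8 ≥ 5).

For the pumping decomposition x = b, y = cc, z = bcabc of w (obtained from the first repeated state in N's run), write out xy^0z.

bbcabc

xy⁰z = xz = b·bcabc = bbcabc.
Reading y = cc takes N from 2 back to 2, so after x the machine is still in 2, and z then leads to the accepting state 0. Hence bbcabc ∈ L(N).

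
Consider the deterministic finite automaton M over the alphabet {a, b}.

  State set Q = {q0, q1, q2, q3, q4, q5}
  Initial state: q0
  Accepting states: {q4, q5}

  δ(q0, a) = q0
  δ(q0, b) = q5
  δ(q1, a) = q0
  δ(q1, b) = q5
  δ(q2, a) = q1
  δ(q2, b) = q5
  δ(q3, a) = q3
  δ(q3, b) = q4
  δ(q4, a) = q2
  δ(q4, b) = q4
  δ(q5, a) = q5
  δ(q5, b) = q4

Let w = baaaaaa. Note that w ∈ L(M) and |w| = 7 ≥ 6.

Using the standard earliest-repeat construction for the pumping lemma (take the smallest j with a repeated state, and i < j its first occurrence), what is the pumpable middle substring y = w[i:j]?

a

State sequence: q0 -b-> q5 -a-> q5 -a-> q5 -a-> q5 -a-> q5 -a-> q5 -a-> q5
First repeat at step 2: q5 was already visited.

So i = 1, j = 2, giving x = w[0:1] = b, y = w[1:2] = a, z = w[2:7] = aaaaa.
Check: |xy| = 2 ≤ 6 and |y| = 1 ≥ 1. Reading y takes M from q5 back to q5, so every xyⁱz is accepted.
Pumping length from the standard proof: p = 6 (the number of states). The repeated state found above gives |xy| = j ≤ 6 and |y| = j − i ≥ 1.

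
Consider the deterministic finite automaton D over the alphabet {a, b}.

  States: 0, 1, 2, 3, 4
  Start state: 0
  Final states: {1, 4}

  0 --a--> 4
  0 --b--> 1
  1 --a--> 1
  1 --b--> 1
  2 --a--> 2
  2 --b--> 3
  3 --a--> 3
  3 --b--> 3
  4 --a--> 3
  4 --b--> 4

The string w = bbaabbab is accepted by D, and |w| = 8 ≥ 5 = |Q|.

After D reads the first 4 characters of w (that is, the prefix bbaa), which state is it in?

Run of D on the first 4 characters of w = b b a a:
  step 0: 0  (start)
  step 1: 1  (read b: 0→1)
  step 2: 1  (read b: 1→1)
  step 3: 1  (read a: 1→1)
  step 4: 1  (read a: 1→1)

After reading 4 characters, D is in state 1.

1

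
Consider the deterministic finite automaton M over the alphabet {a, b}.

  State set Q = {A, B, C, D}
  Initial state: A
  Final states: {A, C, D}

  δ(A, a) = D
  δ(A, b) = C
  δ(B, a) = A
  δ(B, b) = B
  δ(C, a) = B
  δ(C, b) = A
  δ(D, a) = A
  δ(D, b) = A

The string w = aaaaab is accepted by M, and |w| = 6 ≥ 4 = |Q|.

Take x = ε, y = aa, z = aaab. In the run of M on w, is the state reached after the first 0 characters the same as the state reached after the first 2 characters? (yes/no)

Run of M on the first 2 characters of w = a a:
  step 0: A  (start)
  step 1: D  (read a: A→D)
  step 2: A  (read a: D→A)

After x (step 0): A. After xy (step 2): A.
They match, so y = aa drives M around a cycle from A back to itself; pumping y any number of times keeps M in A before reading z, and xyⁱz ∈ L(M) for every i ≥ 0.

yes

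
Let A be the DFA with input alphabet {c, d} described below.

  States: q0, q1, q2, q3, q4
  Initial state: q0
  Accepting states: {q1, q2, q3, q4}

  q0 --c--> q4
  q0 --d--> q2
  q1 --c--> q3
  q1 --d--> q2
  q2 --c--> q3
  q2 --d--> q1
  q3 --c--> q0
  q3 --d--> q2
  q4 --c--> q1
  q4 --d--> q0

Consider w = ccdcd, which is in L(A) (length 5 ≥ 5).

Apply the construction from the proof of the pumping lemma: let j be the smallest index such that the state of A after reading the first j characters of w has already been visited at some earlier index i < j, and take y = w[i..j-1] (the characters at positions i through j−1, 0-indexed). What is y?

cd

Run of A on w = c c d c d:
  step 0: q0  (start)
  step 1: q4  (read c: q0→q4)
  step 2: q1  (read c: q4→q1)
  step 3: q2  (read d: q1→q2)
  step 4: q3  (read c: q2→q3)
  step 5: q2  (read d: q3→q2)   ← first repeat (q2 seen earlier)

So i = 3, j = 5, giving x = w[0:3] = ccd, y = w[3:5] = cd, z = w[5:5] = ε.
Check: |xy| = 5 ≤ 5 and |y| = 2 ≥ 1. Reading y takes A from q2 back to q2, so every xyⁱz is accepted.
With |Q| = 5, pigeonhole forces a state repeat no later than step 5; the substring read between the first and second visits to that state can be pumped.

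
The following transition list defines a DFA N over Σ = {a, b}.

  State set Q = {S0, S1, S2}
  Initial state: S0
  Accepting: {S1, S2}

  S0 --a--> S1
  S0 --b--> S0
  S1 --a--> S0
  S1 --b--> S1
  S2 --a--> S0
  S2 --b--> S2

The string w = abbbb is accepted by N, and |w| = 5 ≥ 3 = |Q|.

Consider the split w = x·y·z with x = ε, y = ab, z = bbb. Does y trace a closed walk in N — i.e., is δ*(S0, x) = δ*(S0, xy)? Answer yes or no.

no

Run of N on the first 2 characters of w = a b:
  step 0: S0  (start)
  step 1: S1  (read a: S0→S1)
  step 2: S1  (read b: S1→S1)

After x (step 0): S0. After xy (step 2): S1.
They differ (S0 ≠ S1), so y is not a cycle from the state after x; this split is not the one the pumping-lemma construction produces, and pumping y need not keep the string in L(N).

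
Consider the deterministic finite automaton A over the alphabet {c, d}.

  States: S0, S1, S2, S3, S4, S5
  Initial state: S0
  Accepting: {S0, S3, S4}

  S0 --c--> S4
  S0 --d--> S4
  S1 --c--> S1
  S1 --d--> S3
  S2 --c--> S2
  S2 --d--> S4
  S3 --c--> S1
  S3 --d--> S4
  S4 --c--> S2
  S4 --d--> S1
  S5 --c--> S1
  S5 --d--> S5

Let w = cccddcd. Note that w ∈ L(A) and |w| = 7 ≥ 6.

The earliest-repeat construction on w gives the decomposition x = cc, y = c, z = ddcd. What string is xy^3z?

xy^3z = cc·c·c·c·ddcd = cccccddcd.
Reading y = c takes A from S2 back to S2, so after x·y·y·y the machine is still in S2, and z then leads to the accepting state S3. Hence cccccddcd ∈ L(A).

cccccddcd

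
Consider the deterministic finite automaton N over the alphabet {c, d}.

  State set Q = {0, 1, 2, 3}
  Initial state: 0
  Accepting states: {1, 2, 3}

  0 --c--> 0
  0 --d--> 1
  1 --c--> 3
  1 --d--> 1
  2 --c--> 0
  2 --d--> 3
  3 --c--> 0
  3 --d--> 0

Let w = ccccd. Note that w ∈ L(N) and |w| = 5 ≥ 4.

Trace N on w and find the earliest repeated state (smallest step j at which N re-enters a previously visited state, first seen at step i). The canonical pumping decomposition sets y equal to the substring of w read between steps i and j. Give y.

c

State sequence: 0 -c-> 0 -c-> 0 -c-> 0 -c-> 0 -d-> 1
First repeat at step 1: 0 was already visited.

So i = 0, j = 1, giving x = w[0:0] = ε, y = w[0:1] = c, z = w[1:5] = cccd.
Check: |xy| = 1 ≤ 4 and |y| = 1 ≥ 1. Reading y takes N from 0 back to 0, so every xyⁱz is accepted.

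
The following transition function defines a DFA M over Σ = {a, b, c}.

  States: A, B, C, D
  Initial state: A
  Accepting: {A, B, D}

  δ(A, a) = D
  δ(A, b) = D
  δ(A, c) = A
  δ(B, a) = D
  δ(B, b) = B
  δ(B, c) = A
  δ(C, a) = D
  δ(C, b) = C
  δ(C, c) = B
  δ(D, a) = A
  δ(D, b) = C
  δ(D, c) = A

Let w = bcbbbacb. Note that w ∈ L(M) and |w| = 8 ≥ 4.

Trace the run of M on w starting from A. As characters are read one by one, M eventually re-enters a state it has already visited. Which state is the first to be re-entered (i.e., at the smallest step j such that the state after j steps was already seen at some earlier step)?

A

State sequence: A -b-> D -c-> A -b-> D -b-> C -b-> C -a-> D -c-> A -b-> D
First repeat at step 2: A was already visited.

The earliest repeat is at step j = 2: M is in A, which it already visited at step i = 0.
The DFA has 4 states, so the proof of the pumping lemma guarantees a repeated state among the first 4+1 visited; the segment between the two visits is the pumpable y.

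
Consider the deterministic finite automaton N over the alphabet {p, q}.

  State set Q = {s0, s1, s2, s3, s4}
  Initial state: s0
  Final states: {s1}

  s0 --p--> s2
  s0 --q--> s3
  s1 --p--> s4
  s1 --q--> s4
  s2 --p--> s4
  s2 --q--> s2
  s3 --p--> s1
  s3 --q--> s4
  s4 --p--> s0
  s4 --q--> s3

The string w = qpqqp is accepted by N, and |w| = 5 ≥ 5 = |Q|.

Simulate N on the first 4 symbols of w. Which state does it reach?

Run of N on the first 4 characters of w = q p q q:
  step 0: s0  (start)
  step 1: s3  (read q: s0→s3)
  step 2: s1  (read p: s3→s1)
  step 3: s4  (read q: s1→s4)
  step 4: s3  (read q: s4→s3)

After reading 4 characters, N is in state s3.

s3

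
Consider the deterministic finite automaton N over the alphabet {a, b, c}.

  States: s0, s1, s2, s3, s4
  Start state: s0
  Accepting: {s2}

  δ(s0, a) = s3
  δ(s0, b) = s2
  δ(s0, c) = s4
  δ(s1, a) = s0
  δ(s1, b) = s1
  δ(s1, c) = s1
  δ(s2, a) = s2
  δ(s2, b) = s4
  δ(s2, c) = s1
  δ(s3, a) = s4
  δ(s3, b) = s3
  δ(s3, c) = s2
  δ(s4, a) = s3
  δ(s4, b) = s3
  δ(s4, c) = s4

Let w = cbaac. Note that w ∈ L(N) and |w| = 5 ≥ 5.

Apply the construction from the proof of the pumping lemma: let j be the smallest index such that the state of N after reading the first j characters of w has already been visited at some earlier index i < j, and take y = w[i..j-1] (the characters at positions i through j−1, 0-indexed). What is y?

ba

Run of N on w = c b a a c:
  step 0: s0  (start)
  step 1: s4  (read c: s0→s4)
  step 2: s3  (read b: s4→s3)
  step 3: s4  (read a: s3→s4)   ← first repeat (s4 seen earlier)
  step 4: s3  (read a: s4→s3)
  step 5: s2  (read c: s3→s2)

So i = 1, j = 3, giving x = w[0:1] = c, y = w[1:3] = ba, z = w[3:5] = ac.
Check: |xy| = 3 ≤ 5 and |y| = 2 ≥ 1. Reading y takes N from s4 back to s4, so every xyⁱz is accepted.
The DFA has 5 states, so the proof of the pumping lemma guarantees a repeated state among the first 5+1 visited; the segment between the two visits is the pumpable y.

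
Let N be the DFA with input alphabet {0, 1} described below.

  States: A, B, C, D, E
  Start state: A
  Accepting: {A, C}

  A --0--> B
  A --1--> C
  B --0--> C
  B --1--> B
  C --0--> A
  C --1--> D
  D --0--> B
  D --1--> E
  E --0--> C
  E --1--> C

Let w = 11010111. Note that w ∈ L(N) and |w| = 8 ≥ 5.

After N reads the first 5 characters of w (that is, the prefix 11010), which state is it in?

C

State sequence: A -1-> C -1-> D -0-> B -1-> B -0-> C

After reading 5 characters, N is in state C.
(This kind of state-tracing is the core of the pumping-lemma construction: with 5 states, pigeonhole forces a repeat within the first 5 steps.)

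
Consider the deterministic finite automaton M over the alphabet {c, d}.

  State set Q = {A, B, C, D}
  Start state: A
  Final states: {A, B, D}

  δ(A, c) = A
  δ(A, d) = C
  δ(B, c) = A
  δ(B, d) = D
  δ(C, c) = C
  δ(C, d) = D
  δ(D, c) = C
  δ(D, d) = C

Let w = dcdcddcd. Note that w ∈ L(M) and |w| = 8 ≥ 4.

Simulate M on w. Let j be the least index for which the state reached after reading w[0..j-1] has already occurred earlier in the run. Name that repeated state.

C

Run of M on w = d c d c d d c d:
  step 0: A  (start)
  step 1: C  (read d: A→C)
  step 2: C  (read c: C→C)   ← first repeat (C seen earlier)
  step 3: D  (read d: C→D)
  step 4: C  (read c: D→C)
  step 5: D  (read d: C→D)
  step 6: C  (read d: D→C)
  step 7: C  (read c: C→C)
  step 8: D  (read d: C→D)

The earliest repeat is at step j = 2: M is in C, which it already visited at step i = 1.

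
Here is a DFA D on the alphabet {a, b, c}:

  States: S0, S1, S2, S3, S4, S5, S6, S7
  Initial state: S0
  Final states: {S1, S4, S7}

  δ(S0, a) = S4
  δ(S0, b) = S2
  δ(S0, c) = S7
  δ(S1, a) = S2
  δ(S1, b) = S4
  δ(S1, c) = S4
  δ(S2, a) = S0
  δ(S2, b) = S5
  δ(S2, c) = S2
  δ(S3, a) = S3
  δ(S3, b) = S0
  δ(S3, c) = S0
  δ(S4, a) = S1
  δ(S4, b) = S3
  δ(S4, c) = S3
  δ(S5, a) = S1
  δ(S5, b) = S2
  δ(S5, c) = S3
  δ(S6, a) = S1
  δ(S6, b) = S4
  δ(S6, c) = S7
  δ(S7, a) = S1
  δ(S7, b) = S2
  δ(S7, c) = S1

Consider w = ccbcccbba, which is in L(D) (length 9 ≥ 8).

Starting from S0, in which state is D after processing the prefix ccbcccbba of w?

S1

Run of D on the first 9 characters of w = c c b c c c b b a:
  step 0: S0  (start)
  step 1: S7  (read c: S0→S7)
  step 2: S1  (read c: S7→S1)
  step 3: S4  (read b: S1→S4)
  step 4: S3  (read c: S4→S3)
  step 5: S0  (read c: S3→S0)
  step 6: S7  (read c: S0→S7)
  step 7: S2  (read b: S7→S2)
  step 8: S5  (read b: S2→S5)
  step 9: S1  (read a: S5→S1)

After reading 9 characters, D is in state S1.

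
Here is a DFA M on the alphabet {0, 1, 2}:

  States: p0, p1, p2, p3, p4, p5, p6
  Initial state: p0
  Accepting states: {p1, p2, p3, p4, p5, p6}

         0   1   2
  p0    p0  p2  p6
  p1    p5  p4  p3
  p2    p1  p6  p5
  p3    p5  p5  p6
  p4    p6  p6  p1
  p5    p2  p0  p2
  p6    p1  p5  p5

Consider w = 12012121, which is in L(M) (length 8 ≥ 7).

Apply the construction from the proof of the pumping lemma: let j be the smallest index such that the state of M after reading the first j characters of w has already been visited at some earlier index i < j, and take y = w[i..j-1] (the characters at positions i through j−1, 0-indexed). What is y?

State sequence: p0 -1-> p2 -2-> p5 -0-> p2 -1-> p6 -2-> p5 -1-> p0 -2-> p6 -1-> p5
First repeat at step 3: p2 was already visited.

So i = 1, j = 3, giving x = w[0:1] = 1, y = w[1:3] = 20, z = w[3:8] = 12121.
Check: |xy| = 3 ≤ 7 and |y| = 2 ≥ 1. Reading y takes M from p2 back to p2, so every xyⁱz is accepted.

20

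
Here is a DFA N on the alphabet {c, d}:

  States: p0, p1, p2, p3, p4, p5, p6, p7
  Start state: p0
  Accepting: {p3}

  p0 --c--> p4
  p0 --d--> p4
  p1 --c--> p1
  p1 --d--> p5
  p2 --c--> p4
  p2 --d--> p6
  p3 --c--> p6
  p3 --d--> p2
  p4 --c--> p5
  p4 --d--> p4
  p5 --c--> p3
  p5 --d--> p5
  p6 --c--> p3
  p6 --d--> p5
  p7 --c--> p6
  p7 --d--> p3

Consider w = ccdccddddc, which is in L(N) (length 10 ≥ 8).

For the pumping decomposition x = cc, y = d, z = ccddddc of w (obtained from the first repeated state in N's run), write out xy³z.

ccdddccddddc

xy^3z = cc·d·d·d·ccddddc = ccdddccddddc.
Reading y = d takes N from p5 back to p5, so after x·y·y·y the machine is still in p5, and z then leads to the accepting state p3. Hence ccdddccddddc ∈ L(N).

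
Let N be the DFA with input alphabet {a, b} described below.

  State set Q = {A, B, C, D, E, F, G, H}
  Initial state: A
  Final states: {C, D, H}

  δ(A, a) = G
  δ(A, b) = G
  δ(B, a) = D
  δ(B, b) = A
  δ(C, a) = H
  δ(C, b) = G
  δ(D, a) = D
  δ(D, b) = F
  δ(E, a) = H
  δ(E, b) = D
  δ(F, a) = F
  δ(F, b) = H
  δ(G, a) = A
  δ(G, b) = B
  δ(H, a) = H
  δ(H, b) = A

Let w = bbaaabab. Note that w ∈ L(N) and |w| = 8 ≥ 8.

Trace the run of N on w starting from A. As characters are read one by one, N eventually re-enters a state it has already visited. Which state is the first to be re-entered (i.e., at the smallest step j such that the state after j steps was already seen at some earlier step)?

D

Run of N on w = b b a a a b a b:
  step 0: A  (start)
  step 1: G  (read b: A→G)
  step 2: B  (read b: G→B)
  step 3: D  (read a: B→D)
  step 4: D  (read a: D→D)   ← first repeat (D seen earlier)
  step 5: D  (read a: D→D)
  step 6: F  (read b: D→F)
  step 7: F  (read a: F→F)
  step 8: H  (read b: F→H)

The earliest repeat is at step j = 4: N is in D, which it already visited at step i = 3.
Pumping length from the standard proof: p = 8 (the number of states). The repeated state found above gives |xy| = j ≤ 8 and |y| = j − i ≥ 1.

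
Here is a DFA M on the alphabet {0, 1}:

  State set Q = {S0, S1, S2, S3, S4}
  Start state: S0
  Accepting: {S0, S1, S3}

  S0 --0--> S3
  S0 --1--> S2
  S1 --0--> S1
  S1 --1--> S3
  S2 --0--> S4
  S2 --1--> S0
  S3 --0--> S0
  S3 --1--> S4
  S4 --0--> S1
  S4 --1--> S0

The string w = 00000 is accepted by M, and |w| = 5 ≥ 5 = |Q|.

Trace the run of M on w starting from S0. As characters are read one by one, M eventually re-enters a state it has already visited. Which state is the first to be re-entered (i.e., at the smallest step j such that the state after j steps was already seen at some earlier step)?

Run of M on w = 0 0 0 0 0:
  step 0: S0  (start)
  step 1: S3  (read 0: S0→S3)
  step 2: S0  (read 0: S3→S0)   ← first repeat (S0 seen earlier)
  step 3: S3  (read 0: S0→S3)
  step 4: S0  (read 0: S3→S0)
  step 5: S3  (read 0: S0→S3)

The earliest repeat is at step j = 2: M is in S0, which it already visited at step i = 0.
The DFA has 5 states, so the proof of the pumping lemma guarantees a repeated state among the first 5+1 visited; the segment between the two visits is the pumpable y.

S0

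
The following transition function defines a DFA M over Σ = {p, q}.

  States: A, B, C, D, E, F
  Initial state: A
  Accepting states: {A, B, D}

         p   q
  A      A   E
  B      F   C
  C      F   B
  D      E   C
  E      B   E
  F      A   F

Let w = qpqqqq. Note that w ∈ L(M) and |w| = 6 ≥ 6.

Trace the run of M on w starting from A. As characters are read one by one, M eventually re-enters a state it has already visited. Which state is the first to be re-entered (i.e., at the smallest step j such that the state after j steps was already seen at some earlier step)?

B

Run of M on w = q p q q q q:
  step 0: A  (start)
  step 1: E  (read q: A→E)
  step 2: B  (read p: E→B)
  step 3: C  (read q: B→C)
  step 4: B  (read q: C→B)   ← first repeat (B seen earlier)
  step 5: C  (read q: B→C)
  step 6: B  (read q: C→B)

The earliest repeat is at step j = 4: M is in B, which it already visited at step i = 2.
Pumping length from the standard proof: p = 6 (the number of states). The repeated state found above gives |xy| = j ≤ 6 and |y| = j − i ≥ 1.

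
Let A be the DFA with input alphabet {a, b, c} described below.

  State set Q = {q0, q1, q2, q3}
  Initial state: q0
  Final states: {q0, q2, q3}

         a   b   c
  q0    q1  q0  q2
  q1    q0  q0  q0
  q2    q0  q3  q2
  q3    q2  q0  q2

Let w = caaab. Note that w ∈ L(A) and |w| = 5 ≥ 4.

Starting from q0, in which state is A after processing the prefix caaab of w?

q0

State sequence: q0 -c-> q2 -a-> q0 -a-> q1 -a-> q0 -b-> q0

After reading 5 characters, A is in state q0.
(This kind of state-tracing is the core of the pumping-lemma construction: with 4 states, pigeonhole forces a repeat within the first 4 steps.)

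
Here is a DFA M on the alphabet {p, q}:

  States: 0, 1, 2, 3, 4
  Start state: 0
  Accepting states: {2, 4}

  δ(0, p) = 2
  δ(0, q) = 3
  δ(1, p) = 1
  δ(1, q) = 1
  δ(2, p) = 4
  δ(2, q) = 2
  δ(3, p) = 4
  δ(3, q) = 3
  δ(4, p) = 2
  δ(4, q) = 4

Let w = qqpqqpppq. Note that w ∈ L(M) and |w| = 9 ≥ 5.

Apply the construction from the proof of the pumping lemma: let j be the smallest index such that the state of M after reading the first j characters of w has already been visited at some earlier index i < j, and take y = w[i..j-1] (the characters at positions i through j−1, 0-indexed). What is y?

State sequence: 0 -q-> 3 -q-> 3 -p-> 4 -q-> 4 -q-> 4 -p-> 2 -p-> 4 -p-> 2 -q-> 2
First repeat at step 2: 3 was already visited.

So i = 1, j = 2, giving x = w[0:1] = q, y = w[1:2] = q, z = w[2:9] = pqqpppq.
Check: |xy| = 2 ≤ 5 and |y| = 1 ≥ 1. Reading y takes M from 3 back to 3, so every xyⁱz is accepted.

q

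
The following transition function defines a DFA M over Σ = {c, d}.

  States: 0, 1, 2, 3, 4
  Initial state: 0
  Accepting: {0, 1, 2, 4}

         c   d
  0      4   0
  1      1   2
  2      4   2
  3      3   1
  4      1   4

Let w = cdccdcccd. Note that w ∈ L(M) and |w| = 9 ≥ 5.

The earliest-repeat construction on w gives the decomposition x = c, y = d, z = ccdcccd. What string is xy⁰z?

cccdcccd

xy⁰z = xz = c·ccdcccd = cccdcccd.
Reading y = d takes M from 4 back to 4, so after x the machine is still in 4, and z then leads to the accepting state 2. Hence cccdcccd ∈ L(M).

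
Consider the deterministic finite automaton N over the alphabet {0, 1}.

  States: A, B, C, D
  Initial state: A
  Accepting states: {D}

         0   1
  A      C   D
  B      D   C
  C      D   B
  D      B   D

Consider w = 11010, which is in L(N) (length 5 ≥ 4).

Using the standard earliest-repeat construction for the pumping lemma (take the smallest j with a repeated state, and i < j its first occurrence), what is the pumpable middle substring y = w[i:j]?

1

State sequence: A -1-> D -1-> D -0-> B -1-> C -0-> D
First repeat at step 2: D was already visited.

So i = 1, j = 2, giving x = w[0:1] = 1, y = w[1:2] = 1, z = w[2:5] = 010.
Check: |xy| = 2 ≤ 4 and |y| = 1 ≥ 1. Reading y takes N from D back to D, so every xyⁱz is accepted.
With |Q| = 4, pigeonhole forces a state repeat no later than step 4; the substring read between the first and second visits to that state can be pumped.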